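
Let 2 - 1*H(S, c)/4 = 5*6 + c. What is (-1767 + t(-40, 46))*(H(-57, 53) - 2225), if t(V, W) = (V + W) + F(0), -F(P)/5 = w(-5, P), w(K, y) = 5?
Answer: 4552514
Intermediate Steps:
F(P) = -25 (F(P) = -5*5 = -25)
t(V, W) = -25 + V + W (t(V, W) = (V + W) - 25 = -25 + V + W)
H(S, c) = -112 - 4*c (H(S, c) = 8 - 4*(5*6 + c) = 8 - 4*(30 + c) = 8 + (-120 - 4*c) = -112 - 4*c)
(-1767 + t(-40, 46))*(H(-57, 53) - 2225) = (-1767 + (-25 - 40 + 46))*((-112 - 4*53) - 2225) = (-1767 - 19)*((-112 - 212) - 2225) = -1786*(-324 - 2225) = -1786*(-2549) = 4552514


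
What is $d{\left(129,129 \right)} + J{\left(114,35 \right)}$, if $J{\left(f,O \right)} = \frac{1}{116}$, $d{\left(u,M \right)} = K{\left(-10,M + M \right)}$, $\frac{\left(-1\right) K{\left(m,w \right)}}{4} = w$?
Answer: $- \frac{119711}{116} \approx -1032.0$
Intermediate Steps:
$K{\left(m,w \right)} = - 4 w$
$d{\left(u,M \right)} = - 8 M$ ($d{\left(u,M \right)} = - 4 \left(M + M\right) = - 4 \cdot 2 M = - 8 M$)
$J{\left(f,O \right)} = \frac{1}{116}$
$d{\left(129,129 \right)} + J{\left(114,35 \right)} = \left(-8\right) 129 + \frac{1}{116} = -1032 + \frac{1}{116} = - \frac{119711}{116}$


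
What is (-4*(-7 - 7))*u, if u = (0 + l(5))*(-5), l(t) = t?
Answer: -1400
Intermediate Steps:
u = -25 (u = (0 + 5)*(-5) = 5*(-5) = -25)
(-4*(-7 - 7))*u = -4*(-7 - 7)*(-25) = -4*(-14)*(-25) = 56*(-25) = -1400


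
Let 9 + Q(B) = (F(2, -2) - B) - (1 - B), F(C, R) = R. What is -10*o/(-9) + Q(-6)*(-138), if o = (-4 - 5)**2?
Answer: 1746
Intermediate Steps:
o = 81 (o = (-9)**2 = 81)
Q(B) = -12 (Q(B) = -9 + ((-2 - B) - (1 - B)) = -9 + ((-2 - B) + (-1 + B)) = -9 - 3 = -12)
-10*o/(-9) + Q(-6)*(-138) = -810/(-9) - 12*(-138) = -810*(-1)/9 + 1656 = -10*(-9) + 1656 = 90 + 1656 = 1746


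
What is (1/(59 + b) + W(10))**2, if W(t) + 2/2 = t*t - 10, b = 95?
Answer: 187881849/23716 ≈ 7922.2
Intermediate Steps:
W(t) = -11 + t**2 (W(t) = -1 + (t*t - 10) = -1 + (t**2 - 10) = -1 + (-10 + t**2) = -11 + t**2)
(1/(59 + b) + W(10))**2 = (1/(59 + 95) + (-11 + 10**2))**2 = (1/154 + (-11 + 100))**2 = (1/154 + 89)**2 = (13707/154)**2 = 187881849/23716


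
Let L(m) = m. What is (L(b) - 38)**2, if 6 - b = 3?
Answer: 1225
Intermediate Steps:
b = 3 (b = 6 - 1*3 = 6 - 3 = 3)
(L(b) - 38)**2 = (3 - 38)**2 = (-35)**2 = 1225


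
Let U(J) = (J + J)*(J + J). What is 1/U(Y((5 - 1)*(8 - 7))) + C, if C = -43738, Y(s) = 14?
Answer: -34290591/784 ≈ -43738.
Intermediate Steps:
U(J) = 4*J**2 (U(J) = (2*J)*(2*J) = 4*J**2)
1/U(Y((5 - 1)*(8 - 7))) + C = 1/(4*14**2) - 43738 = 1/(4*196) - 43738 = 1/784 - 43738 = -34290591/784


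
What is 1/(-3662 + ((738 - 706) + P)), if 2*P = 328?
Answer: -1/3466 ≈ -0.00028852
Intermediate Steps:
P = 164 (P = (1/2)*328 = 164)
1/(-3662 + ((738 - 706) + P)) = 1/(-3662 + ((738 - 706) + 164)) = 1/(-3662 + (32 + 164)) = 1/(-3662 + 196) = 1/(-3466) = -1/3466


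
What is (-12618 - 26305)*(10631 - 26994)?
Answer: 636897049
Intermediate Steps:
(-12618 - 26305)*(10631 - 26994) = -38923*(-16363) = 636897049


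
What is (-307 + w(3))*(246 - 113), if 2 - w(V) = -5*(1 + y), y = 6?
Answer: -35910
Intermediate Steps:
w(V) = 37 (w(V) = 2 - (-5)*(1 + 6) = 2 - (-5)*7 = 2 - 1*(-35) = 2 + 35 = 37)
(-307 + w(3))*(246 - 113) = (-307 + 37)*(246 - 113) = -270*133 = -35910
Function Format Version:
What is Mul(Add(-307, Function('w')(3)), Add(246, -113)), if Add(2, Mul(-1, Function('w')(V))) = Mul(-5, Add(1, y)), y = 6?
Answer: -35910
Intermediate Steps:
Function('w')(V) = 37 (Function('w')(V) = Add(2, Mul(-1, Mul(-5, Add(1, 6)))) = Add(2, Mul(-1, Mul(-5, 7))) = Add(2, Mul(-1, -35)) = Add(2, 35) = 37)
Mul(Add(-307, Function('w')(3)), Add(246, -113)) = Mul(Add(-307, 37), Add(246, -113)) = Mul(-270, 133) = -35910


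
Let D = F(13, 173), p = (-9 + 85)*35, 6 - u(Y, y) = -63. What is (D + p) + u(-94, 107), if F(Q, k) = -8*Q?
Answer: 2625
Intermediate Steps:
u(Y, y) = 69 (u(Y, y) = 6 - 1*(-63) = 6 + 63 = 69)
p = 2660 (p = 76*35 = 2660)
D = -104 (D = -8*13 = -104)
(D + p) + u(-94, 107) = (-104 + 2660) + 69 = 2556 + 69 = 2625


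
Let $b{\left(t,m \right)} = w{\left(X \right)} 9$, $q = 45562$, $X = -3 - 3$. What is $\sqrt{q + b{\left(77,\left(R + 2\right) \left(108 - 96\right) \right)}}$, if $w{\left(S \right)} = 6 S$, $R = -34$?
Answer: $\sqrt{45238} \approx 212.69$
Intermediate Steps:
$X = -6$ ($X = -3 - 3 = -6$)
$b{\left(t,m \right)} = -324$ ($b{\left(t,m \right)} = 6 \left(-6\right) 9 = \left(-36\right) 9 = -324$)
$\sqrt{q + b{\left(77,\left(R + 2\right) \left(108 - 96\right) \right)}} = \sqrt{45562 - 324} = \sqrt{45238}$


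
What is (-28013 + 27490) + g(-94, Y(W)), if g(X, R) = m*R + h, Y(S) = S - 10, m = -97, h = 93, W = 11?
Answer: -527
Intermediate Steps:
Y(S) = -10 + S
g(X, R) = 93 - 97*R (g(X, R) = -97*R + 93 = 93 - 97*R)
(-28013 + 27490) + g(-94, Y(W)) = (-28013 + 27490) + (93 - 97*(-10 + 11)) = -523 + (93 - 97*1) = -523 + (93 - 97) = -523 - 4 = -527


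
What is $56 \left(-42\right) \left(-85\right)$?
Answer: $199920$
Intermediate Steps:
$56 \left(-42\right) \left(-85\right) = \left(-2352\right) \left(-85\right) = 199920$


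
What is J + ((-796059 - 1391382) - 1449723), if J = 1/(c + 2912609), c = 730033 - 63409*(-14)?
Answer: -16477691396351/4530368 ≈ -3.6372e+6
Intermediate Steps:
c = 1617759 (c = 730033 - 1*(-887726) = 730033 + 887726 = 1617759)
J = 1/4530368 (J = 1/(1617759 + 2912609) = 1/4530368 ≈ 2.2073e-7)
J + ((-796059 - 1391382) - 1449723) = 1/4530368 + ((-796059 - 1391382) - 1449723) = 1/4530368 + (-2187441 - 1449723) = 1/4530368 - 3637164 = -16477691396351/4530368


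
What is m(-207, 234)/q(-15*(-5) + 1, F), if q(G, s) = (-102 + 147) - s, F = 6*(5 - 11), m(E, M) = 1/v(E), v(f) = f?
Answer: -1/16767 ≈ -5.9641e-5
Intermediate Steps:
m(E, M) = 1/E
F = -36 (F = 6*(-6) = -36)
q(G, s) = 45 - s
m(-207, 234)/q(-15*(-5) + 1, F) = 1/((-207)*(45 - 1*(-36))) = -1/(207*(45 + 36)) = -1/207/81 = -1/207*1/81 = -1/16767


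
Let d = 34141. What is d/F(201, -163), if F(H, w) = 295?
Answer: 34141/295 ≈ 115.73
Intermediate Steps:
d/F(201, -163) = 34141/295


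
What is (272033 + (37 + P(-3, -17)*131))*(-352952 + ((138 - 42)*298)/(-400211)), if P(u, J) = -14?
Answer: -38172267650749280/400211 ≈ -9.5380e+10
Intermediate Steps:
(272033 + (37 + P(-3, -17)*131))*(-352952 + ((138 - 42)*298)/(-400211)) = (272033 + (37 - 14*131))*(-352952 + ((138 - 42)*298)/(-400211)) = (272033 + (37 - 1834))*(-352952 + (96*298)*(-1/400211)) = (272033 - 1797)*(-352952 + 28608*(-1/400211)) = 270236*(-352952 - 28608/400211) = 270236*(-141255301480/400211) = -38172267650749280/400211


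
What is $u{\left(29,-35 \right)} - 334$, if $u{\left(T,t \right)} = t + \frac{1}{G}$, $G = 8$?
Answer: $- \frac{2951}{8} \approx -368.88$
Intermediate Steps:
$u{\left(T,t \right)} = \frac{1}{8} + t$ ($u{\left(T,t \right)} = t + \frac{1}{8} = \frac{1}{8} + t$)
$u{\left(29,-35 \right)} - 334 = \left(\frac{1}{8} - 35\right) - 334 = - \frac{279}{8} - 334 = - \frac{2951}{8}$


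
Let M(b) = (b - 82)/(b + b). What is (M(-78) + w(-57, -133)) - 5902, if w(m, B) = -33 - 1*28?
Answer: -232517/39 ≈ -5962.0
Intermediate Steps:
w(m, B) = -61 (w(m, B) = -33 - 28 = -61)
M(b) = (-82 + b)/(2*b) (M(b) = (-82 + b)/((2*b)) = (-82 + b)*(1/(2*b)) = (-82 + b)/(2*b))
(M(-78) + w(-57, -133)) - 5902 = ((½)*(-82 - 78)/(-78) - 61) - 5902 = ((½)*(-1/78)*(-160) - 61) - 5902 = (40/39 - 61) - 5902 = -2339/39 - 5902 = -232517/39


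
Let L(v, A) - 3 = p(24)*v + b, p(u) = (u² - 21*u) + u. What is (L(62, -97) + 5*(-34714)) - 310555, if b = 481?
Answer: -477689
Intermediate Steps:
p(u) = u² - 20*u
L(v, A) = 484 + 96*v (L(v, A) = 3 + ((24*(-20 + 24))*v + 481) = 3 + ((24*4)*v + 481) = 3 + (96*v + 481) = 3 + (481 + 96*v) = 484 + 96*v)
(L(62, -97) + 5*(-34714)) - 310555 = ((484 + 96*62) + 5*(-34714)) - 310555 = ((484 + 5952) - 173570) - 310555 = (6436 - 173570) - 310555 = -167134 - 310555 = -477689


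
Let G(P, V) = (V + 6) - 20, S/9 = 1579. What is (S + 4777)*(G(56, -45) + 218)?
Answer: 3019092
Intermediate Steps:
S = 14211 (S = 9*1579 = 14211)
G(P, V) = -14 + V (G(P, V) = (6 + V) - 20 = -14 + V)
(S + 4777)*(G(56, -45) + 218) = (14211 + 4777)*((-14 - 45) + 218) = 18988*(-59 + 218) = 18988*159 = 3019092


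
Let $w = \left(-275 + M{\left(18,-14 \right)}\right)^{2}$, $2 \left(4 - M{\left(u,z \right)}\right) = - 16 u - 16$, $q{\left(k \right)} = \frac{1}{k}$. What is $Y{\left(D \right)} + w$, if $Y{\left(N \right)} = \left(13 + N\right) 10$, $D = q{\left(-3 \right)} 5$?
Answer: $\frac{42823}{3} \approx 14274.0$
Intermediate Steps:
$D = - \frac{5}{3}$ ($D = \frac{1}{-3} \cdot 5 = \left(- \frac{1}{3}\right) 5 = - \frac{5}{3} \approx -1.6667$)
$M{\left(u,z \right)} = 12 + 8 u$ ($M{\left(u,z \right)} = 4 - \frac{- 16 u - 16}{2} = 4 - \frac{-16 - 16 u}{2} = 4 + \left(8 + 8 u\right) = 12 + 8 u$)
$w = 14161$ ($w = \left(-275 + \left(12 + 8 \cdot 18\right)\right)^{2} = \left(-275 + \left(12 + 144\right)\right)^{2} = \left(-275 + 156\right)^{2} = \left(-119\right)^{2} = 14161$)
$Y{\left(N \right)} = 130 + 10 N$
$Y{\left(D \right)} + w = \left(130 + 10 \left(- \frac{5}{3}\right)\right) + 14161 = \left(130 - \frac{50}{3}\right) + 14161 = \frac{340}{3} + 14161 = \frac{42823}{3}$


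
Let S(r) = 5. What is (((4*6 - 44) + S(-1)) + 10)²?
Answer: 25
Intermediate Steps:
(((4*6 - 44) + S(-1)) + 10)² = (((4*6 - 44) + 5) + 10)² = (((24 - 44) + 5) + 10)² = ((-20 + 5) + 10)² = (-15 + 10)² = (-5)² = 25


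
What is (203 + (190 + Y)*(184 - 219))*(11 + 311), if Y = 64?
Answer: -2797214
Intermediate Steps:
(203 + (190 + Y)*(184 - 219))*(11 + 311) = (203 + (190 + 64)*(184 - 219))*(11 + 311) = (203 + 254*(-35))*322 = (203 - 8890)*322 = -8687*322 = -2797214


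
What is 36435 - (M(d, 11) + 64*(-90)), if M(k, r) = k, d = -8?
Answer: 42203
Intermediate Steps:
36435 - (M(d, 11) + 64*(-90)) = 36435 - (-8 + 64*(-90)) = 36435 - (-8 - 5760) = 36435 - 1*(-5768) = 36435 + 5768 = 42203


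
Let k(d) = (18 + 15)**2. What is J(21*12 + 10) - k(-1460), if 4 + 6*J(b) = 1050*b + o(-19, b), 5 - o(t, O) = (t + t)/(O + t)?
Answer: 65261819/1458 ≈ 44761.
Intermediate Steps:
o(t, O) = 5 - 2*t/(O + t) (o(t, O) = 5 - (t + t)/(O + t) = 5 - 2*t/(O + t))
k(d) = 1089 (k(d) = 33**2 = 1089)
J(b) = -2/3 + 175*b + (-57 + 5*b)/(6*(-19 + b)) (J(b) = -2/3 + (1050*b + (3*(-19) + 5*b)/(b - 19))/6 = -2/3 + (1050*b + (-57 + 5*b)/(-19 + b))/6 = -2/3 + (175*b + (-57 + 5*b)/(6*(-19 + b))) = -2/3 + 175*b + (-57 + 5*b)/(6*(-19 + b)))
J(21*12 + 10) - k(-1460) = (19 - 19949*(21*12 + 10) + 1050*(21*12 + 10)**2)/(6*(-19 + (21*12 + 10))) - 1*1089 = (19 - 19949*(252 + 10) + 1050*(252 + 10)**2)/(6*(-19 + (252 + 10))) - 1089 = (19 - 19949*262 + 1050*262**2)/(6*(-19 + 262)) - 1089 = (1/6)*(19 - 5226638 + 1050*68644)/243 - 1089 = (1/6)*(1/243)*(19 - 5226638 + 72076200) - 1089 = (1/6)*(1/243)*66849581 - 1089 = 66849581/1458 - 1089 = 65261819/1458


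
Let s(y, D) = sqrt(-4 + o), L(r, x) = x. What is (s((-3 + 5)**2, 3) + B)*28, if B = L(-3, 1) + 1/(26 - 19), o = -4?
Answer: 32 + 56*I*sqrt(2) ≈ 32.0 + 79.196*I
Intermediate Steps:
B = 8/7 (B = 1 + 1/(26 - 19) = 1 + 1/7 = 8/7 ≈ 1.1429)
s(y, D) = 2*I*sqrt(2) (s(y, D) = sqrt(-4 - 4) = sqrt(-8) = 2*I*sqrt(2))
(s((-3 + 5)**2, 3) + B)*28 = (2*I*sqrt(2) + 8/7)*28 = (8/7 + 2*I*sqrt(2))*28 = 32 + 56*I*sqrt(2)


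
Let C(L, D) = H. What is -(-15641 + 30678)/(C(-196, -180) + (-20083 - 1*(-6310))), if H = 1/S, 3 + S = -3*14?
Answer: 676665/619786 ≈ 1.0918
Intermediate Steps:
S = -45 (S = -3 - 3*14 = -3 - 42 = -45)
H = -1/45 (H = 1/(-45) = -1/45 ≈ -0.022222)
C(L, D) = -1/45
-(-15641 + 30678)/(C(-196, -180) + (-20083 - 1*(-6310))) = -(-15641 + 30678)/(-1/45 + (-20083 - 1*(-6310))) = -15037/(-1/45 + (-20083 + 6310)) = -15037/(-1/45 - 13773) = -15037/(-619786/45) = -15037*(-45)/619786 = -1*(-676665/619786) = 676665/619786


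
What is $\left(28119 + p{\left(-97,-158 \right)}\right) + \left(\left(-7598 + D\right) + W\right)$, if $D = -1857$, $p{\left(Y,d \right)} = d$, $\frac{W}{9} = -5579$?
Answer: $-31705$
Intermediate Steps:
$W = -50211$ ($W = 9 \left(-5579\right) = -50211$)
$\left(28119 + p{\left(-97,-158 \right)}\right) + \left(\left(-7598 + D\right) + W\right) = \left(28119 - 158\right) - 59666 = 27961 - 59666 = -31705$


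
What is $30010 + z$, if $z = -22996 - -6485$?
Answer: $13499$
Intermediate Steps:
$z = -16511$ ($z = -22996 + 6485 = -16511$)
$30010 + z = 30010 - 16511 = 13499$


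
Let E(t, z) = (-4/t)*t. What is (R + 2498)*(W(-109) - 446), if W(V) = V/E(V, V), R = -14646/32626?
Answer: -68243772925/65252 ≈ -1.0459e+6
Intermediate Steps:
E(t, z) = -4
R = -7323/16313 (R = -14646*1/32626 = -7323/16313 ≈ -0.44891)
W(V) = -V/4 (W(V) = V/(-4) = V*(-¼) = -V/4)
(R + 2498)*(W(-109) - 446) = (-7323/16313 + 2498)*(-¼*(-109) - 446) = 40742551*(109/4 - 446)/16313 = (40742551/16313)*(-1675/4) = -68243772925/65252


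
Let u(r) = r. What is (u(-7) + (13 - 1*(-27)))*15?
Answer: 495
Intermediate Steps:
(u(-7) + (13 - 1*(-27)))*15 = (-7 + (13 - 1*(-27)))*15 = (-7 + (13 + 27))*15 = (-7 + 40)*15 = 33*15 = 495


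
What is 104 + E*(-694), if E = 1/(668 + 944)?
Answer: 83477/806 ≈ 103.57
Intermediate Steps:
E = 1/1612 ≈ 0.00062035
104 + E*(-694) = 104 + (1/1612)*(-694) = 104 - 347/806 = 83477/806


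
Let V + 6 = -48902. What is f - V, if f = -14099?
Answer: 34809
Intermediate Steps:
V = -48908 (V = -6 - 48902 = -48908)
f - V = -14099 - 1*(-48908) = -14099 + 48908 = 34809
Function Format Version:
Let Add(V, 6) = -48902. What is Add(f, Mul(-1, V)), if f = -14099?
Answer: 34809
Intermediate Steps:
V = -48908 (V = Add(-6, -48902) = -48908)
Add(f, Mul(-1, V)) = Add(-14099, Mul(-1, -48908)) = Add(-14099, 48908) = 34809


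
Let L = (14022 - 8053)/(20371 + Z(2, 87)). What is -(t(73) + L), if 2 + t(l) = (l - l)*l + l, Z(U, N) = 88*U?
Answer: -1464806/20547 ≈ -71.291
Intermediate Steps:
t(l) = -2 + l (t(l) = -2 + ((l - l)*l + l) = -2 + (0*l + l) = -2 + (0 + l) = -2 + l)
L = 5969/20547 (L = (14022 - 8053)/(20371 + 88*2) = 5969/(20371 + 176) = 5969/20547 ≈ 0.29050)
-(t(73) + L) = -((-2 + 73) + 5969/20547) = -(71 + 5969/20547) = -1*1464806/20547 = -1464806/20547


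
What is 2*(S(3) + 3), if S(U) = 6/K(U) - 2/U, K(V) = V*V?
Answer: 6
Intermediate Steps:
K(V) = V**2
S(U) = -2/U + 6/U**2 (S(U) = 6/(U**2) - 2/U = 6/U**2 - 2/U = -2/U + 6/U**2)
2*(S(3) + 3) = 2*(2*(3 - 1*3)/3**2 + 3) = 2*(2*(1/9)*(3 - 3) + 3) = 2*(2*(1/9)*0 + 3) = 2*(0 + 3) = 2*3 = 6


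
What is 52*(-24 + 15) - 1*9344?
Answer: -9812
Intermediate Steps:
52*(-24 + 15) - 1*9344 = 52*(-9) - 9344 = -468 - 9344 = -9812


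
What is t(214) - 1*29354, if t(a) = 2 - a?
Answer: -29566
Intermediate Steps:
t(214) - 1*29354 = (2 - 1*214) - 1*29354 = (2 - 214) - 29354 = -212 - 29354 = -29566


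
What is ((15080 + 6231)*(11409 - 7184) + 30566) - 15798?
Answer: 90053743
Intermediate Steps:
((15080 + 6231)*(11409 - 7184) + 30566) - 15798 = (21311*4225 + 30566) - 15798 = (90038975 + 30566) - 15798 = 90069541 - 15798 = 90053743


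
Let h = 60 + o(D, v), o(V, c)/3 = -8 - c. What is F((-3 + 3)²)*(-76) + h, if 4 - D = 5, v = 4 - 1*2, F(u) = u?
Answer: 30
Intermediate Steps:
v = 2 (v = 4 - 2 = 2)
D = -1 (D = 4 - 1*5 = 4 - 5 = -1)
o(V, c) = -24 - 3*c (o(V, c) = 3*(-8 - c) = -24 - 3*c)
h = 30 (h = 60 + (-24 - 3*2) = 60 + (-24 - 6) = 60 - 30 = 30)
F((-3 + 3)²)*(-76) + h = (-3 + 3)²*(-76) + 30 = 0²*(-76) + 30 = 0*(-76) + 30 = 0 + 30 = 30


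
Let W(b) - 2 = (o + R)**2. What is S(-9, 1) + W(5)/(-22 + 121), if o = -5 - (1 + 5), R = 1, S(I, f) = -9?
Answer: -263/33 ≈ -7.9697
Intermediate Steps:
o = -11 (o = -5 - 1*6 = -5 - 6 = -11)
W(b) = 102 (W(b) = 2 + (-11 + 1)**2 = 2 + (-10)**2 = 2 + 100 = 102)
S(-9, 1) + W(5)/(-22 + 121) = -9 + 102/(-22 + 121) = -9 + 102/99 = -9 + (1/99)*102 = -9 + 34/33 = -263/33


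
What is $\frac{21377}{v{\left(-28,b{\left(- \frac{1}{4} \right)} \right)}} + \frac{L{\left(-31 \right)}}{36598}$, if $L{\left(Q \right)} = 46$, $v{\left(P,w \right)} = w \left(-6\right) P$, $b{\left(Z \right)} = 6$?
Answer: $\frac{391200907}{18445392} \approx 21.209$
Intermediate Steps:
$v{\left(P,w \right)} = - 6 P w$ ($v{\left(P,w \right)} = - 6 w P = - 6 P w$)
$\frac{21377}{v{\left(-28,b{\left(- \frac{1}{4} \right)} \right)}} + \frac{L{\left(-31 \right)}}{36598} = \frac{21377}{\left(-6\right) \left(-28\right) 6} + \frac{46}{36598} = \frac{21377}{1008} + 46 \cdot \frac{1}{36598} = 21377 \cdot \frac{1}{1008} + \frac{23}{18299} = \frac{21377}{1008} + \frac{23}{18299} = \frac{391200907}{18445392}$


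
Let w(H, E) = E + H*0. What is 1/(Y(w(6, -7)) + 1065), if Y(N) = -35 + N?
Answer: 1/1023 ≈ 0.00097752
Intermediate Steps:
w(H, E) = E (w(H, E) = E + 0 = E)
1/(Y(w(6, -7)) + 1065) = 1/((-35 - 7) + 1065) = 1/(-42 + 1065) = 1/1023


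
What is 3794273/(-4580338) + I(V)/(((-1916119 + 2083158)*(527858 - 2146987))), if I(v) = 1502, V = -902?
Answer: -146598616287483877/176969661494410354 ≈ -0.82838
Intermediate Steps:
3794273/(-4580338) + I(V)/(((-1916119 + 2083158)*(527858 - 2146987))) = 3794273/(-4580338) + 1502/(((-1916119 + 2083158)*(527858 - 2146987))) = 3794273*(-1/4580338) + 1502/((167039*(-1619129))) = -542039/654334 + 1502/(-270457689031) = -542039/654334 + 1502*(-1/270457689031) = -542039/654334 - 1502/270457689031 = -146598616287483877/176969661494410354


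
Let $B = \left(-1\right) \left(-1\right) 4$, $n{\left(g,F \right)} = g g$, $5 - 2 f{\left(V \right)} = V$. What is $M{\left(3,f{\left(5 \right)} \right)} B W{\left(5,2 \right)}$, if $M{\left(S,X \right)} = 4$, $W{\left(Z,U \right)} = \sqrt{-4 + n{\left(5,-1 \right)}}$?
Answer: $16 \sqrt{21} \approx 73.321$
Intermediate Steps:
$f{\left(V \right)} = \frac{5}{2} - \frac{V}{2}$
$n{\left(g,F \right)} = g^{2}$
$B = 4$ ($B = 1 \cdot 4 = 4$)
$W{\left(Z,U \right)} = \sqrt{21}$ ($W{\left(Z,U \right)} = \sqrt{-4 + 5^{2}} = \sqrt{-4 + 25} = \sqrt{21}$)
$M{\left(3,f{\left(5 \right)} \right)} B W{\left(5,2 \right)} = 4 \cdot 4 \sqrt{21} = 16 \sqrt{21}$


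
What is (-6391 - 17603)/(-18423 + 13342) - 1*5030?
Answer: -25533436/5081 ≈ -5025.3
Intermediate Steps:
(-6391 - 17603)/(-18423 + 13342) - 1*5030 = -23994/(-5081) - 5030 = -23994*(-1/5081) - 5030 = 23994/5081 - 5030 = -25533436/5081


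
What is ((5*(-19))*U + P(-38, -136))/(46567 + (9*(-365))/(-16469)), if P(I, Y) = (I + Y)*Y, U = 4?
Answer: 95866049/191728802 ≈ 0.50001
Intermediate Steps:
P(I, Y) = Y*(I + Y)
((5*(-19))*U + P(-38, -136))/(46567 + (9*(-365))/(-16469)) = ((5*(-19))*4 - 136*(-38 - 136))/(46567 + (9*(-365))/(-16469)) = (-95*4 - 136*(-174))/(46567 - 3285*(-1/16469)) = (-380 + 23664)/(46567 + 3285/16469) = 23284/(766915208/16469) = 23284*(16469/766915208) = 95866049/191728802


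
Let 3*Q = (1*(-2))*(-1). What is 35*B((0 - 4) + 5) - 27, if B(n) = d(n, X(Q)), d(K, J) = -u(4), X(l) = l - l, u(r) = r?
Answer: -167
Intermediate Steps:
Q = 2/3 (Q = ((1*(-2))*(-1))/3 = (-2*(-1))/3 = (1/3)*2 = 2/3 ≈ 0.66667)
X(l) = 0
d(K, J) = -4 (d(K, J) = -1*4 = -4)
B(n) = -4
35*B((0 - 4) + 5) - 27 = 35*(-4) - 27 = -140 - 27 = -167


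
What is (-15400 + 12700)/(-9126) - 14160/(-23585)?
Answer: 714458/797173 ≈ 0.89624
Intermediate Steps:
(-15400 + 12700)/(-9126) - 14160/(-23585) = -2700*(-1/9126) - 14160*(-1/23585) = 50/169 + 2832/4717 = 714458/797173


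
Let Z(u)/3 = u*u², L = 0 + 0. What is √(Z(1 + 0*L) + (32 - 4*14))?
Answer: I*√21 ≈ 4.5826*I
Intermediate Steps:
L = 0
Z(u) = 3*u³ (Z(u) = 3*(u*u²) = 3*u³)
√(Z(1 + 0*L) + (32 - 4*14)) = √(3*(1 + 0*0)³ + (32 - 4*14)) = √(3*(1 + 0)³ + (32 - 56)) = √(3*1³ - 24) = √(3*1 - 24) = √(3 - 24) = √(-21) = I*√21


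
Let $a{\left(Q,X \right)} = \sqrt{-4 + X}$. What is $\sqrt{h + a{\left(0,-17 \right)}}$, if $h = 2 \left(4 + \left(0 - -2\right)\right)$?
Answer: $\sqrt{12 + i \sqrt{21}} \approx 3.5246 + 0.65009 i$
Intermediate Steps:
$h = 12$ ($h = 2 \left(4 + \left(0 + 2\right)\right) = 2 \left(4 + 2\right) = 2 \cdot 6 = 12$)
$\sqrt{h + a{\left(0,-17 \right)}} = \sqrt{12 + \sqrt{-4 - 17}} = \sqrt{12 + \sqrt{-21}} = \sqrt{12 + i \sqrt{21}}$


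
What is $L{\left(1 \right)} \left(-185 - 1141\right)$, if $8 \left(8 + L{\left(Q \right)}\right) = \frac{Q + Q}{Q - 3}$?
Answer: $\frac{43095}{4} \approx 10774.0$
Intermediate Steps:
$L{\left(Q \right)} = -8 + \frac{Q}{4 \left(-3 + Q\right)}$ ($L{\left(Q \right)} = -8 + \frac{\left(Q + Q\right) \frac{1}{Q - 3}}{8} = -8 + \frac{2 Q \frac{1}{-3 + Q}}{8} = -8 + \frac{Q}{4 \left(-3 + Q\right)}$)
$L{\left(1 \right)} \left(-185 - 1141\right) = \frac{96 - 31}{4 \left(-3 + 1\right)} \left(-185 - 1141\right) = \frac{96 - 31}{4 \left(-2\right)} \left(-1326\right) = \frac{1}{4} \left(- \frac{1}{2}\right) 65 \left(-1326\right) = \left(- \frac{65}{8}\right) \left(-1326\right) = \frac{43095}{4}$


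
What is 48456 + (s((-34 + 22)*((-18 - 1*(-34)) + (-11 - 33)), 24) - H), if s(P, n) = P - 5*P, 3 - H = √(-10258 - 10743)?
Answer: 47109 + I*√21001 ≈ 47109.0 + 144.92*I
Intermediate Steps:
H = 3 - I*√21001 (H = 3 - √(-10258 - 10743) = 3 - √(-21001) = 3 - I*√21001 ≈ 3.0 - 144.92*I)
s(P, n) = -4*P
48456 + (s((-34 + 22)*((-18 - 1*(-34)) + (-11 - 33)), 24) - H) = 48456 + (-4*(-34 + 22)*((-18 - 1*(-34)) + (-11 - 33)) - (3 - I*√21001)) = 48456 + (-(-48)*((-18 + 34) - 44) + (-3 + I*√21001)) = 48456 + (-(-48)*(16 - 44) + (-3 + I*√21001)) = 48456 + (-(-48)*(-28) + (-3 + I*√21001)) = 48456 + (-4*336 + (-3 + I*√21001)) = 48456 + (-1344 + (-3 + I*√21001)) = 48456 + (-1347 + I*√21001) = 47109 + I*√21001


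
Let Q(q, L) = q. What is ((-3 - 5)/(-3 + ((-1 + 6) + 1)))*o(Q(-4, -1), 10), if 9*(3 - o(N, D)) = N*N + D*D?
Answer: 712/27 ≈ 26.370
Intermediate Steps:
o(N, D) = 3 - D²/9 - N²/9 (o(N, D) = 3 - (N*N + D*D)/9 = 3 - (N² + D²)/9 = 3 - (D² + N²)/9 = 3 + (-D²/9 - N²/9) = 3 - D²/9 - N²/9)
((-3 - 5)/(-3 + ((-1 + 6) + 1)))*o(Q(-4, -1), 10) = ((-3 - 5)/(-3 + ((-1 + 6) + 1)))*(3 - ⅑*10² - ⅑*(-4)²) = (-8/(-3 + (5 + 1)))*(3 - ⅑*100 - ⅑*16) = (-8/(-3 + 6))*(3 - 100/9 - 16/9) = -8/3*(-89/9) = 712/27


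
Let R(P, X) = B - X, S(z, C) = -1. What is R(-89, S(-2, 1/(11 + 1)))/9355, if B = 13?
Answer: 14/9355 ≈ 0.0014965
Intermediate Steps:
R(P, X) = 13 - X
R(-89, S(-2, 1/(11 + 1)))/9355 = (13 - 1*(-1))/9355 = (13 + 1)*(1/9355) = 14*(1/9355) = 14/9355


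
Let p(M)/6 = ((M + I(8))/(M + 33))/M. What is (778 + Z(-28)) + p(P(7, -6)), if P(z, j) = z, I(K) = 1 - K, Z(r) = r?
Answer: 750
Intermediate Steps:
p(M) = 6*(-7 + M)/(M*(33 + M)) (p(M) = 6*(((M + (1 - 1*8))/(M + 33))/M) = 6*(((M + (1 - 8))/(33 + M))/M) = 6*(((M - 7)/(33 + M))/M) = 6*(((-7 + M)/(33 + M))/M) = 6*((-7 + M)/(M*(33 + M))) = 6*(-7 + M)/(M*(33 + M)))
(778 + Z(-28)) + p(P(7, -6)) = (778 - 28) + 6*(-7 + 7)/(7*(33 + 7)) = 750 + 6*(1/7)*0/40 = 750 + 6*(1/7)*(1/40)*0 = 750 + 0 = 750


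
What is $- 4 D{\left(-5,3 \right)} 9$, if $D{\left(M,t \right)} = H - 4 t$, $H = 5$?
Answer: $252$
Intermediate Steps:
$D{\left(M,t \right)} = 5 - 4 t$
$- 4 D{\left(-5,3 \right)} 9 = - 4 \left(5 - 12\right) 9 = \left(-4\right) \left(-7\right) 9 = 28 \cdot 9 = 252$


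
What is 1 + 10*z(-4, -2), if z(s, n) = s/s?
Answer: 11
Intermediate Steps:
z(s, n) = 1
1 + 10*z(-4, -2) = 1 + 10*1 = 1 + 10 = 11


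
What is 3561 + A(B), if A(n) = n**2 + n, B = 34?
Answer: 4751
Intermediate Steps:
A(n) = n + n**2
3561 + A(B) = 3561 + 34*(1 + 34) = 3561 + 34*35 = 3561 + 1190 = 4751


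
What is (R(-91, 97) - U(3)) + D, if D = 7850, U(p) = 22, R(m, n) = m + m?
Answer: 7646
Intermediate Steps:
R(m, n) = 2*m
(R(-91, 97) - U(3)) + D = (2*(-91) - 1*22) + 7850 = (-182 - 22) + 7850 = -204 + 7850 = 7646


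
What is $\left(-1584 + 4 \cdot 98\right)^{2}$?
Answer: $1420864$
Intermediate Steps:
$\left(-1584 + 4 \cdot 98\right)^{2} = \left(-1584 + 392\right)^{2} = \left(-1192\right)^{2} = 1420864$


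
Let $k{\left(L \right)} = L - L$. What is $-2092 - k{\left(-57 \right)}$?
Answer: $-2092$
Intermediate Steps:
$k{\left(L \right)} = 0$
$-2092 - k{\left(-57 \right)} = -2092 - 0 = -2092 + 0 = -2092$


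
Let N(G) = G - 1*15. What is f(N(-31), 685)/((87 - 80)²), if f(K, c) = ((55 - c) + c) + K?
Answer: 9/49 ≈ 0.18367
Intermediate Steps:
N(G) = -15 + G (N(G) = G - 15 = -15 + G)
f(K, c) = 55 + K
f(N(-31), 685)/((87 - 80)²) = (55 + (-15 - 31))/((87 - 80)²) = (55 - 46)/(7²) = 9/49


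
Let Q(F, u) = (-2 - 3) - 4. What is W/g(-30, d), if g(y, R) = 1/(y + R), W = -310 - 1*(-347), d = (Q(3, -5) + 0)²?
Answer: 1887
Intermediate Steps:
Q(F, u) = -9 (Q(F, u) = -5 - 4 = -9)
d = 81 (d = (-9 + 0)² = (-9)² = 81)
W = 37 (W = -310 + 347 = 37)
g(y, R) = 1/(R + y)
W/g(-30, d) = 37/(1/(81 - 30)) = 37/(1/51) = 37*51 = 1887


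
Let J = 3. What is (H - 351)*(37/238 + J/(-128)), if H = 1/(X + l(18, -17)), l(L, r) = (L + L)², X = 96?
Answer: -982556501/21202944 ≈ -46.341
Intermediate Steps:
l(L, r) = 4*L² (l(L, r) = (2*L)² = 4*L²)
H = 1/1392 (H = 1/(96 + 4*18²) = 1/(96 + 4*324) = 1/(96 + 1296) = 1/1392 ≈ 0.00071839)
(H - 351)*(37/238 + J/(-128)) = (1/1392 - 351)*(37/238 + 3/(-128)) = -488591*(37*(1/238) + 3*(-1/128))/1392 = -488591*(37/238 - 3/128)/1392 = -488591/1392*2011/15232 = -982556501/21202944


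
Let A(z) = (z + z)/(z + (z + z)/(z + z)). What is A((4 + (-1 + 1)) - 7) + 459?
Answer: 462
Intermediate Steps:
A(z) = 2*z/(1 + z) (A(z) = (2*z)/(z + (2*z)/((2*z))) = (2*z)/(z + (2*z)*(1/(2*z))) = (2*z)/(z + 1) = (2*z)/(1 + z) = 2*z/(1 + z))
A((4 + (-1 + 1)) - 7) + 459 = 2*((4 + (-1 + 1)) - 7)/(1 + ((4 + (-1 + 1)) - 7)) + 459 = 2*((4 + 0) - 7)/(1 + ((4 + 0) - 7)) + 459 = 2*(4 - 7)/(1 + (4 - 7)) + 459 = 2*(-3)/(1 - 3) + 459 = 2*(-3)/(-2) + 459 = 2*(-3)*(-1/2) + 459 = 3 + 459 = 462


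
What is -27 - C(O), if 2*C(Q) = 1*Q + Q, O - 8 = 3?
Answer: -38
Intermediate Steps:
O = 11 (O = 8 + 3 = 11)
C(Q) = Q (C(Q) = (1*Q + Q)/2 = (Q + Q)/2 = (2*Q)/2 = Q)
-27 - C(O) = -27 - 1*11 = -27 - 11 = -38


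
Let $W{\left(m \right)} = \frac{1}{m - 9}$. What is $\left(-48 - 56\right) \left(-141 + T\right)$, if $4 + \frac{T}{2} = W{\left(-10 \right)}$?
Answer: $\frac{294632}{19} \approx 15507.0$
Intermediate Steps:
$W{\left(m \right)} = \frac{1}{-9 + m}$
$T = - \frac{154}{19}$ ($T = -8 + \frac{2}{-9 - 10} = -8 + \frac{2}{-19} = -8 + 2 \left(- \frac{1}{19}\right) = -8 - \frac{2}{19} = - \frac{154}{19} \approx -8.1053$)
$\left(-48 - 56\right) \left(-141 + T\right) = \left(-48 - 56\right) \left(-141 - \frac{154}{19}\right) = \left(-48 - 56\right) \left(- \frac{2833}{19}\right) = \left(-104\right) \left(- \frac{2833}{19}\right) = \frac{294632}{19}$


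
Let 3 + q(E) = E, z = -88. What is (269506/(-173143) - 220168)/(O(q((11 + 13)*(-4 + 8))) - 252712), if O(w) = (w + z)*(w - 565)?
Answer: 19060408765/22081965648 ≈ 0.86317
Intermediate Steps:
q(E) = -3 + E
O(w) = (-565 + w)*(-88 + w) (O(w) = (w - 88)*(w - 565) = (-88 + w)*(-565 + w) = (-565 + w)*(-88 + w))
(269506/(-173143) - 220168)/(O(q((11 + 13)*(-4 + 8))) - 252712) = (269506/(-173143) - 220168)/((49720 + (-3 + (11 + 13)*(-4 + 8))² - 653*(-3 + (11 + 13)*(-4 + 8))) - 252712) = (269506*(-1/173143) - 220168)/((49720 + (-3 + 24*4)² - 653*(-3 + 24*4)) - 252712) = (-269506/173143 - 220168)/((49720 + (-3 + 96)² - 653*(-3 + 96)) - 252712) = -38120817530/(173143*((49720 + 93² - 653*93) - 252712)) = -38120817530/(173143*((49720 + 8649 - 60729) - 252712)) = -38120817530/(173143*(-2360 - 252712)) = -38120817530/173143/(-255072) = -38120817530/173143*(-1/255072) = 19060408765/22081965648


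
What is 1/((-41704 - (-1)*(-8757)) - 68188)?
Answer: -1/118649 ≈ -8.4282e-6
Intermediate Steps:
1/((-41704 - (-1)*(-8757)) - 68188) = 1/((-41704 - 1*8757) - 68188) = 1/((-41704 - 8757) - 68188) = 1/(-50461 - 68188) = 1/(-118649) = -1/118649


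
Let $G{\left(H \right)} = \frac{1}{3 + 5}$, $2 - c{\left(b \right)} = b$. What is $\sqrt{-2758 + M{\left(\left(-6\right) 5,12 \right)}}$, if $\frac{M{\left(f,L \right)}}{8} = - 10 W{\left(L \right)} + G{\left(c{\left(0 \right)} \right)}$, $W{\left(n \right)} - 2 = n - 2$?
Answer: $3 i \sqrt{413} \approx 60.967 i$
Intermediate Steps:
$W{\left(n \right)} = n$ ($W{\left(n \right)} = 2 + \left(n - 2\right) = 2 + \left(-2 + n\right) = n$)
$c{\left(b \right)} = 2 - b$
$G{\left(H \right)} = \frac{1}{8}$
$M{\left(f,L \right)} = 1 - 80 L$ ($M{\left(f,L \right)} = 8 \left(- 10 L + \frac{1}{8}\right) = 8 \left(\frac{1}{8} - 10 L\right) = 1 - 80 L$)
$\sqrt{-2758 + M{\left(\left(-6\right) 5,12 \right)}} = \sqrt{-2758 + \left(1 - 960\right)} = \sqrt{-2758 - 959} = \sqrt{-3717} = 3 i \sqrt{413}$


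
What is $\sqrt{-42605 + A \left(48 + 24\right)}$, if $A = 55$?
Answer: $i \sqrt{38645} \approx 196.58 i$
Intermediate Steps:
$\sqrt{-42605 + A \left(48 + 24\right)} = \sqrt{-42605 + 55 \left(48 + 24\right)} = \sqrt{-42605 + 55 \cdot 72} = \sqrt{-42605 + 3960} = \sqrt{-38645} = i \sqrt{38645}$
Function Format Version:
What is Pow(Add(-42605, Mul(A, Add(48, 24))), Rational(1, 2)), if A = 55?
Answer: Mul(I, Pow(38645, Rational(1, 2))) ≈ Mul(196.58, I)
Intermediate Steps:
Pow(Add(-42605, Mul(A, Add(48, 24))), Rational(1, 2)) = Pow(Add(-42605, Mul(55, Add(48, 24))), Rational(1, 2)) = Pow(Add(-42605, Mul(55, 72)), Rational(1, 2)) = Pow(Add(-42605, 3960), Rational(1, 2)) = Pow(-38645, Rational(1, 2)) = Mul(I, Pow(38645, Rational(1, 2)))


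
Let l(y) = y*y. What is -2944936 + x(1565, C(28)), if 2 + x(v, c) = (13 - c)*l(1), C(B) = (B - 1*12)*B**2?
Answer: -2957469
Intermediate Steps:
l(y) = y**2
C(B) = B**2*(-12 + B) (C(B) = (B - 12)*B**2 = (-12 + B)*B**2 = B**2*(-12 + B))
x(v, c) = 11 - c (x(v, c) = -2 + (13 - c)*1**2 = -2 + (13 - c)*1 = -2 + (13 - c) = 11 - c)
-2944936 + x(1565, C(28)) = -2944936 + (11 - 28**2*(-12 + 28)) = -2944936 + (11 - 784*16) = -2944936 + (11 - 1*12544) = -2944936 + (11 - 12544) = -2944936 - 12533 = -2957469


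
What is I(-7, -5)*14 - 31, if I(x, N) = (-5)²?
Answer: 319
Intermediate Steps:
I(x, N) = 25
I(-7, -5)*14 - 31 = 25*14 - 31 = 350 - 31 = 319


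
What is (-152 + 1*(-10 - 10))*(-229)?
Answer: 39388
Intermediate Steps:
(-152 + 1*(-10 - 10))*(-229) = (-152 + 1*(-20))*(-229) = (-152 - 20)*(-229) = -172*(-229) = 39388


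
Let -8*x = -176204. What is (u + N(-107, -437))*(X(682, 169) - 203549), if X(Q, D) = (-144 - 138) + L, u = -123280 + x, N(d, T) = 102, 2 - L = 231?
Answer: 20641179150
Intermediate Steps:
x = 44051/2 (x = -⅛*(-176204) = 44051/2 ≈ 22026.)
L = -229 (L = 2 - 1*231 = 2 - 231 = -229)
u = -202509/2 (u = -123280 + 44051/2 = -202509/2 ≈ -1.0125e+5)
X(Q, D) = -511 (X(Q, D) = (-144 - 138) - 229 = -282 - 229 = -511)
(u + N(-107, -437))*(X(682, 169) - 203549) = (-202509/2 + 102)*(-511 - 203549) = -202305/2*(-204060) = 20641179150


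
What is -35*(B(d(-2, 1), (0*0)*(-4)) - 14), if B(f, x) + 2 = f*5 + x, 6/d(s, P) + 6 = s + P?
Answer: 710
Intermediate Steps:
d(s, P) = 6/(-6 + P + s) (d(s, P) = 6/(-6 + (s + P)) = 6/(-6 + (P + s)) = 6/(-6 + P + s))
B(f, x) = -2 + x + 5*f (B(f, x) = -2 + (f*5 + x) = -2 + (5*f + x) = -2 + (x + 5*f) = -2 + x + 5*f)
-35*(B(d(-2, 1), (0*0)*(-4)) - 14) = -35*((-2 + (0*0)*(-4) + 5*(6/(-6 + 1 - 2))) - 14) = -35*((-2 + 0*(-4) + 5*(6/(-7))) - 14) = -35*((-2 + 0 + 5*(6*(-1/7))) - 14) = -35*((-2 + 0 + 5*(-6/7)) - 14) = -35*((-2 + 0 - 30/7) - 14) = -35*(-44/7 - 14) = -35*(-142/7) = 710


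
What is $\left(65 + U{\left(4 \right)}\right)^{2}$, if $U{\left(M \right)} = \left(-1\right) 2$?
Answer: $3969$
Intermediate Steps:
$U{\left(M \right)} = -2$
$\left(65 + U{\left(4 \right)}\right)^{2} = \left(65 - 2\right)^{2} = 63^{2} = 3969$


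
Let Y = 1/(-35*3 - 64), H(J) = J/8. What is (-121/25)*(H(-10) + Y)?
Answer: 102729/16900 ≈ 6.0786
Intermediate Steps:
H(J) = J/8 (H(J) = J*(⅛) = J/8)
Y = -1/169 (Y = 1/(-105 - 64) = 1/(-169) = -1/169 ≈ -0.0059172)
(-121/25)*(H(-10) + Y) = (-121/25)*((⅛)*(-10) - 1/169) = (-121*1/25)*(-5/4 - 1/169) = -121/25*(-849/676) = 102729/16900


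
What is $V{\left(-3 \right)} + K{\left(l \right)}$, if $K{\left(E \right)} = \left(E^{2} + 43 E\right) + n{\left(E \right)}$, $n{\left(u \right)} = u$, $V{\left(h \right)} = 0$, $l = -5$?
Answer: $-195$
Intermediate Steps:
$K{\left(E \right)} = E^{2} + 44 E$ ($K{\left(E \right)} = \left(E^{2} + 43 E\right) + E = E^{2} + 44 E$)
$V{\left(-3 \right)} + K{\left(l \right)} = 0 - 5 \left(44 - 5\right) = 0 - 195 = -195$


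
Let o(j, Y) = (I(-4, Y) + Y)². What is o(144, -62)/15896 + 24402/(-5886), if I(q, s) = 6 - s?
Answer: -16153429/3898494 ≈ -4.1435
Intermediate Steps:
o(j, Y) = 36 (o(j, Y) = ((6 - Y) + Y)² = 6² = 36)
o(144, -62)/15896 + 24402/(-5886) = 36/15896 + 24402/(-5886) = 36*(1/15896) + 24402*(-1/5886) = 9/3974 - 4067/981 = -16153429/3898494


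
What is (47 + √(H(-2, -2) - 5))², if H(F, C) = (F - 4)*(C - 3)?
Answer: 2704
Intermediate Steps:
H(F, C) = (-4 + F)*(-3 + C)
(47 + √(H(-2, -2) - 5))² = (47 + √((12 - 4*(-2) - 3*(-2) - 2*(-2)) - 5))² = (47 + √((12 + 8 + 6 + 4) - 5))² = (47 + √(30 - 5))² = (47 + √25)² = (47 + 5)² = 52² = 2704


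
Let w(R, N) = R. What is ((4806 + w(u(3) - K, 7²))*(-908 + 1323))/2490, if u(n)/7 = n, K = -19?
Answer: 2423/3 ≈ 807.67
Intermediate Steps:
u(n) = 7*n
((4806 + w(u(3) - K, 7²))*(-908 + 1323))/2490 = ((4806 + (7*3 - 1*(-19)))*(-908 + 1323))/2490 = ((4806 + (21 + 19))*415)*(1/2490) = ((4806 + 40)*415)*(1/2490) = (4846*415)*(1/2490) = 2011090*(1/2490) = 2423/3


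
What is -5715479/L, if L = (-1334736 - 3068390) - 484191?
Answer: 5715479/4887317 ≈ 1.1695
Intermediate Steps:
L = -4887317 (L = -4403126 - 484191 = -4887317)
-5715479/L = -5715479/(-4887317) = -5715479*(-1/4887317) = 5715479/4887317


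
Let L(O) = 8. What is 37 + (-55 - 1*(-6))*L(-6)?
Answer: -355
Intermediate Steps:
37 + (-55 - 1*(-6))*L(-6) = 37 + (-55 - 1*(-6))*8 = 37 + (-55 + 6)*8 = 37 - 49*8 = 37 - 392 = -355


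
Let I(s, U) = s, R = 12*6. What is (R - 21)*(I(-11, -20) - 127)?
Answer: -7038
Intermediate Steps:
R = 72
(R - 21)*(I(-11, -20) - 127) = (72 - 21)*(-11 - 127) = 51*(-138) = -7038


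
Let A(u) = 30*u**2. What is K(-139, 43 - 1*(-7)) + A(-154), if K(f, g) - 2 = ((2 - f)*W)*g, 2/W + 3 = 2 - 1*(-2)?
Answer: 725582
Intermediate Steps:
W = 2 (W = 2/(-3 + (2 - 1*(-2))) = 2/(-3 + (2 + 2)) = 2/(-3 + 4) = 2/1 = 2*1 = 2)
K(f, g) = 2 + g*(4 - 2*f) (K(f, g) = 2 + ((2 - f)*2)*g = 2 + (4 - 2*f)*g = 2 + g*(4 - 2*f))
K(-139, 43 - 1*(-7)) + A(-154) = (2 + 4*(43 - 1*(-7)) - 2*(-139)*(43 - 1*(-7))) + 30*(-154)**2 = (2 + 4*(43 + 7) - 2*(-139)*(43 + 7)) + 30*23716 = (2 + 4*50 - 2*(-139)*50) + 711480 = (2 + 200 + 13900) + 711480 = 14102 + 711480 = 725582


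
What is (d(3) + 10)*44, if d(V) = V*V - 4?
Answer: 660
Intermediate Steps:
d(V) = -4 + V**2 (d(V) = V**2 - 4 = -4 + V**2)
(d(3) + 10)*44 = ((-4 + 3**2) + 10)*44 = ((-4 + 9) + 10)*44 = (5 + 10)*44 = 15*44 = 660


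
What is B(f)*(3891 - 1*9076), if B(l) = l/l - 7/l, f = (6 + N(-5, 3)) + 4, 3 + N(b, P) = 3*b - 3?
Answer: -93330/11 ≈ -8484.5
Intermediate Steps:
N(b, P) = -6 + 3*b (N(b, P) = -3 + (3*b - 3) = -3 + (-3 + 3*b) = -6 + 3*b)
f = -11 (f = (6 + (-6 + 3*(-5))) + 4 = (6 + (-6 - 15)) + 4 = (6 - 21) + 4 = -15 + 4 = -11)
B(l) = 1 - 7/l
B(f)*(3891 - 1*9076) = ((-7 - 11)/(-11))*(3891 - 1*9076) = (-1/11*(-18))*(3891 - 9076) = (18/11)*(-5185) = -93330/11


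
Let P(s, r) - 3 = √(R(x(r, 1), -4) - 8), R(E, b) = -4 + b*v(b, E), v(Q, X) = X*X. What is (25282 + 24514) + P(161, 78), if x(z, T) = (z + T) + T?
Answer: 49799 + 2*I*√6403 ≈ 49799.0 + 160.04*I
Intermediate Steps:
v(Q, X) = X²
x(z, T) = z + 2*T (x(z, T) = (T + z) + T = z + 2*T)
R(E, b) = -4 + b*E²
P(s, r) = 3 + √(-12 - 4*(2 + r)²) (P(s, r) = 3 + √((-4 - 4*(r + 2*1)²) - 8) = 3 + √((-4 - 4*(r + 2)²) - 8) = 3 + √((-4 - 4*(2 + r)²) - 8) = 3 + √(-12 - 4*(2 + r)²))
(25282 + 24514) + P(161, 78) = (25282 + 24514) + (3 + 2*√(-3 - (2 + 78)²)) = 49796 + (3 + 2*√(-3 - 1*80²)) = 49796 + (3 + 2*√(-3 - 1*6400)) = 49796 + (3 + 2*√(-3 - 6400)) = 49796 + (3 + 2*√(-6403)) = 49796 + (3 + 2*(I*√6403)) = 49796 + (3 + 2*I*√6403) = 49799 + 2*I*√6403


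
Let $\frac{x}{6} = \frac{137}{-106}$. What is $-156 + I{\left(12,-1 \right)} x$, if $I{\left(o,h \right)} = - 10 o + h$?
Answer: $\frac{41463}{53} \approx 782.32$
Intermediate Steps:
$I{\left(o,h \right)} = h - 10 o$
$x = - \frac{411}{53}$ ($x = 6 \frac{137}{-106} = 6 \cdot 137 \left(- \frac{1}{106}\right) = 6 \left(- \frac{137}{106}\right) = - \frac{411}{53} \approx -7.7547$)
$-156 + I{\left(12,-1 \right)} x = -156 + \left(-1 - 120\right) \left(- \frac{411}{53}\right) = -156 - - \frac{49731}{53} = -156 + \frac{49731}{53} = \frac{41463}{53}$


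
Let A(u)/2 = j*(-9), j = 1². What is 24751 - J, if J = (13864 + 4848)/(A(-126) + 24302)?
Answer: 150258643/6071 ≈ 24750.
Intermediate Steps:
j = 1
A(u) = -18 (A(u) = 2*(1*(-9)) = 2*(-9) = -18)
J = 4678/6071 (J = (13864 + 4848)/(-18 + 24302) = 18712/24284 = 18712*(1/24284) = 4678/6071 ≈ 0.77055)
24751 - J = 24751 - 1*4678/6071 = 24751 - 4678/6071 = 150258643/6071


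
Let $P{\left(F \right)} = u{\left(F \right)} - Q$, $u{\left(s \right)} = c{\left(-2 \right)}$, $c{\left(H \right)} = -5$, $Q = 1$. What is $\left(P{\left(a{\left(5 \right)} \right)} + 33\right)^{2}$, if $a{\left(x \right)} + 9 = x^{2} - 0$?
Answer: $729$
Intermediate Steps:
$u{\left(s \right)} = -5$
$a{\left(x \right)} = -9 + x^{2}$ ($a{\left(x \right)} = -9 + \left(x^{2} - 0\right) = -9 + \left(x^{2} + 0\right) = -9 + x^{2}$)
$P{\left(F \right)} = -6$ ($P{\left(F \right)} = -5 - 1 = -6$)
$\left(P{\left(a{\left(5 \right)} \right)} + 33\right)^{2} = \left(-6 + 33\right)^{2} = 27^{2} = 729$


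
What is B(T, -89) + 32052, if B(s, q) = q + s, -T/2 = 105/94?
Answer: 1502156/47 ≈ 31961.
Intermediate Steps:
T = -105/47 (T = -210/94 = -2*105/94 = -105/47 ≈ -2.2340)
B(T, -89) + 32052 = (-89 - 105/47) + 32052 = -4288/47 + 32052 = 1502156/47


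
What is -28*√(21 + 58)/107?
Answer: -28*√79/107 ≈ -2.3259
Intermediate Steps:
-28*√(21 + 58)/107 = -28*√79/107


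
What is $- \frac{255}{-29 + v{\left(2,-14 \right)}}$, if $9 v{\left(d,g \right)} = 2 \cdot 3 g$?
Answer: $\frac{153}{23} \approx 6.6522$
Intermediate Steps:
$v{\left(d,g \right)} = \frac{2 g}{3}$ ($v{\left(d,g \right)} = \frac{2 \cdot 3 g}{9} = \frac{6 g}{9} = \frac{2 g}{3}$)
$- \frac{255}{-29 + v{\left(2,-14 \right)}} = - \frac{255}{-29 + \frac{2}{3} \left(-14\right)} = - \frac{255}{-29 - \frac{28}{3}} = - \frac{255}{- \frac{115}{3}} = \left(-255\right) \left(- \frac{3}{115}\right) = \frac{153}{23}$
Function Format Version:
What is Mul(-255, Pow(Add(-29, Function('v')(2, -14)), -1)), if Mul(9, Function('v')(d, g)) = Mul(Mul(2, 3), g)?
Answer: Rational(153, 23) ≈ 6.6522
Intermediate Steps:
Function('v')(d, g) = Mul(Rational(2, 3), g) (Function('v')(d, g) = Mul(Rational(1, 9), Mul(Mul(2, 3), g)) = Mul(Rational(1, 9), Mul(6, g)) = Mul(Rational(2, 3), g))
Mul(-255, Pow(Add(-29, Function('v')(2, -14)), -1)) = Mul(-255, Pow(Add(-29, Mul(Rational(2, 3), -14)), -1)) = Mul(-255, Pow(Add(-29, Rational(-28, 3)), -1)) = Mul(-255, Pow(Rational(-115, 3), -1)) = Mul(-255, Rational(-3, 115)) = Rational(153, 23)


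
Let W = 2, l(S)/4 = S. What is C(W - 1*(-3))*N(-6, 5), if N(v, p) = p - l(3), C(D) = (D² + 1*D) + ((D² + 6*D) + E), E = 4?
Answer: -623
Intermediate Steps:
l(S) = 4*S
C(D) = 4 + 2*D² + 7*D (C(D) = (D² + 1*D) + ((D² + 6*D) + 4) = (D² + D) + (4 + D² + 6*D) = (D + D²) + (4 + D² + 6*D) = 4 + 2*D² + 7*D)
N(v, p) = -12 + p (N(v, p) = p - 4*3 = p - 1*12 = p - 12 = -12 + p)
C(W - 1*(-3))*N(-6, 5) = (4 + 2*(2 - 1*(-3))² + 7*(2 - 1*(-3)))*(-12 + 5) = (4 + 2*(2 + 3)² + 7*(2 + 3))*(-7) = (4 + 2*5² + 7*5)*(-7) = (4 + 2*25 + 35)*(-7) = (4 + 50 + 35)*(-7) = 89*(-7) = -623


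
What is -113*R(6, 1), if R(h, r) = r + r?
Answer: -226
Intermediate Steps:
R(h, r) = 2*r
-113*R(6, 1) = -226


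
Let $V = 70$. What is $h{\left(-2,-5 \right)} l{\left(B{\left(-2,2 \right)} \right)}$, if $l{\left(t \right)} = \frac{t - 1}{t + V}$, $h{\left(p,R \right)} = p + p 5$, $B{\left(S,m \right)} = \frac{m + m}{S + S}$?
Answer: $\frac{8}{23} \approx 0.34783$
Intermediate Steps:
$B{\left(S,m \right)} = \frac{m}{S}$ ($B{\left(S,m \right)} = \frac{2 m}{2 S} = 2 m \frac{1}{2 S} = \frac{m}{S}$)
$h{\left(p,R \right)} = 6 p$ ($h{\left(p,R \right)} = p + 5 p = 6 p$)
$l{\left(t \right)} = \frac{-1 + t}{70 + t}$ ($l{\left(t \right)} = \frac{t - 1}{t + 70} = \frac{-1 + t}{70 + t}$)
$h{\left(-2,-5 \right)} l{\left(B{\left(-2,2 \right)} \right)} = 6 \left(-2\right) \frac{-1 + \frac{2}{-2}}{70 + \frac{2}{-2}} = - 12 \frac{-1 + 2 \left(- \frac{1}{2}\right)}{70 + 2 \left(- \frac{1}{2}\right)} = - 12 \frac{-1 - 1}{70 - 1} = - 12 \cdot \frac{1}{69} \left(-2\right) = \left(-12\right) \left(- \frac{2}{69}\right) = \frac{8}{23}$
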